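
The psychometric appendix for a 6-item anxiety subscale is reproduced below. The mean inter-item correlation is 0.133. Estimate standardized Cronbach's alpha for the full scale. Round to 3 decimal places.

Standardized α = k·r̄ / (1 + (k−1)·r̄) = 6 × 0.133 / (1 + 5 × 0.133)
  = 0.7980 / 1.6650 = 0.479

standardized Cronbach's alpha = 0.479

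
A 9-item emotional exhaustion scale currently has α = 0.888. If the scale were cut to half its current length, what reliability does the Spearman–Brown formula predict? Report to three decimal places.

Length factor m = 1/2
α' = m·α / (1 − (1−m)·α)
   = 1/2 × 0.888 / (1 − (1 − 1/2) × 0.888)
   = 0.4440 / 0.5560 = 0.799

predicted reliability = 0.799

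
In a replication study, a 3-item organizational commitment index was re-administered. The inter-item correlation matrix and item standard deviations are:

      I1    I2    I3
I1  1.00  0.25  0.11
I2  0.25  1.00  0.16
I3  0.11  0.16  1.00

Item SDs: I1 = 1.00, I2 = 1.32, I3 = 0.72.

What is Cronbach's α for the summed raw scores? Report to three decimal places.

Cronbach's α = 0.384

Σσ²ᵢ = 1.00² + 1.32² + 0.72² = 3.2608
Covariances σ_ij = r_ij · s_i · s_j:
  σ(I1,I2) = 0.25 × 1.00 × 1.32 = 0.3300
  σ(I1,I3) = 0.11 × 1.00 × 0.72 = 0.0792
  σ(I2,I3) = 0.16 × 1.32 × 0.72 = 0.1521
σ²_T = Σσ²ᵢ + 2·Σσ_ij = 3.2608 + 2 × 0.5613 = 4.3834
α = (3/2)·(1 − 3.2608/4.3834) = 0.384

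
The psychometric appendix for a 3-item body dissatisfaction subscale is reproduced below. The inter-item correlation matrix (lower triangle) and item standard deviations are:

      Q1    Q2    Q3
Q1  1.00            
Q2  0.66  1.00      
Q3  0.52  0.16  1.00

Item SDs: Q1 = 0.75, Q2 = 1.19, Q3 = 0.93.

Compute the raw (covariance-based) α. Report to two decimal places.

Σσ²ᵢ = 0.75² + 1.19² + 0.93² = 2.8435
Covariances σ_ij = r_ij · s_i · s_j:
  σ(Q1,Q2) = 0.66 × 0.75 × 1.19 = 0.5890
  σ(Q1,Q3) = 0.52 × 0.75 × 0.93 = 0.3627
  σ(Q2,Q3) = 0.16 × 1.19 × 0.93 = 0.1771
σ²_T = Σσ²ᵢ + 2·Σσ_ij = 2.8435 + 2 × 1.1288 = 5.1011
α = (3/2)·(1 − 2.8435/5.1011) = 0.66

α = 0.66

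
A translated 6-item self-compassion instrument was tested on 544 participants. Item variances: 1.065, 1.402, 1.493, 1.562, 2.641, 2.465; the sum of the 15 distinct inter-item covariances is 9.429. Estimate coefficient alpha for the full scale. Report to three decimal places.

Σσ²ᵢ = 1.065 + 1.402 + 1.493 + 1.562 + 2.641 + 2.465 = 10.628
Sum of distinct covariances = 9.429
σ²_T = Σσ²ᵢ + 2·Σcov = 10.628 + 2 × 9.429 = 29.486
α = (6/5)·(1 − 10.628/29.486) = 0.767

α = 0.767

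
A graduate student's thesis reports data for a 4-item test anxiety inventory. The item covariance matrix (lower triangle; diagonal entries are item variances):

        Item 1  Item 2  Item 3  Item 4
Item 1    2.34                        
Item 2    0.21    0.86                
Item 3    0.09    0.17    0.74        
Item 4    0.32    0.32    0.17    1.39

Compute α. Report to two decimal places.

Σσᵢ² = 2.34 + 0.86 + 0.74 + 1.39 = 5.33
Sum of the distinct covariances = 1.28
σ²_T = 5.33 + 2 × 1.28 = 7.89
α = (k/(k−1))·(1 − Σσᵢ²/σ²_T) = (4/3)·(1 − 5.33/7.89) = 0.43

α = 0.43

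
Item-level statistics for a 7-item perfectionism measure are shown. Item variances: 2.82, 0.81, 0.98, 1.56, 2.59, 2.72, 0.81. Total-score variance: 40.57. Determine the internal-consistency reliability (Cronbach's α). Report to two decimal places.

α = 0.81

Σσᵢ² = 2.82 + 0.81 + 0.98 + 1.56 + 2.59 + 2.72 + 0.81 = 12.29
α = (k/(k−1))·(1 − Σσᵢ²/Var(T)) = (7/6)·(1 − 12.29/40.57) = 0.81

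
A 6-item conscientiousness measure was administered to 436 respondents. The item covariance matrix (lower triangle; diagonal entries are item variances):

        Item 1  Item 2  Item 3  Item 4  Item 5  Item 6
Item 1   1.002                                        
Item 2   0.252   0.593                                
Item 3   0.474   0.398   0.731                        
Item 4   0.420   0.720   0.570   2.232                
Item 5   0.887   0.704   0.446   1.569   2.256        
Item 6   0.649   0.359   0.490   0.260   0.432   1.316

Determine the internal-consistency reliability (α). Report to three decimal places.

Σσ²ᵢ = 1.002 + 0.593 + 0.731 + 2.232 + 2.256 + 1.316 = 8.130
Sum of off-diagonal covariances = 8.630
total variance = 8.130 + 2 × 8.630 = 25.390
α = (k/(k−1))·(1 − Σσ²ᵢ/total variance) = (6/5)·(1 − 8.130/25.390) = 0.816

α = 0.816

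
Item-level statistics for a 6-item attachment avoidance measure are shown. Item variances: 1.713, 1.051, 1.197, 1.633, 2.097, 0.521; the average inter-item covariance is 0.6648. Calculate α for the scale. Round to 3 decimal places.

Σσ²ᵢ = 1.713 + 1.051 + 1.197 + 1.633 + 2.097 + 0.521 = 8.212
Sum of the 15 distinct covariances = 15 × 0.6648 = 9.9720
σ²_total = Σσ²ᵢ + 2·Σcov = 8.212 + 2 × 9.9720 = 28.1560
α = (6/5)·(1 − 8.212/28.1560) = 0.850

α = 0.850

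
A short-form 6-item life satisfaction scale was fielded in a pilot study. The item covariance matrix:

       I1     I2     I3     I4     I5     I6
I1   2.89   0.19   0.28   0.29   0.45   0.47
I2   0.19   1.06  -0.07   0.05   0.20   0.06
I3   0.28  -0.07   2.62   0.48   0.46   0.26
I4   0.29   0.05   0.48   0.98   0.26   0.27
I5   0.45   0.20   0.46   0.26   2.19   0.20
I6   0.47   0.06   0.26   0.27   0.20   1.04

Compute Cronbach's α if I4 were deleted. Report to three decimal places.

Remaining items: I1, I2, I3, I5, I6 (k = 5).
sum of item variances = 2.89 + 1.06 + 2.62 + 2.19 + 1.04 = 9.80
σ²_total = 9.80 + 2 × 2.50 = 14.80
α (item deleted) = (5/4)·(1 − 9.80/14.80) = 0.422

α = 0.422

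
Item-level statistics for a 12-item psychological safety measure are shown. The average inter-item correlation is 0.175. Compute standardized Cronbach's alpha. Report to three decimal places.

Standardized α = k·r̄ / (1 + (k−1)·r̄) = 12 × 0.175 / (1 + 11 × 0.175)
  = 2.1000 / 2.9250 = 0.718

standardized Cronbach's alpha = 0.718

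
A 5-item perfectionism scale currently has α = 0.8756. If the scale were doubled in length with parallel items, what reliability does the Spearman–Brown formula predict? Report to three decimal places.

predicted reliability = 0.934

Length factor m = 2
α' = m·α / (1 + (m−1)·α)
   = 2 × 0.8756 / (1 + (2 − 1) × 0.8756)
   = 1.7512 / 1.8756 = 0.934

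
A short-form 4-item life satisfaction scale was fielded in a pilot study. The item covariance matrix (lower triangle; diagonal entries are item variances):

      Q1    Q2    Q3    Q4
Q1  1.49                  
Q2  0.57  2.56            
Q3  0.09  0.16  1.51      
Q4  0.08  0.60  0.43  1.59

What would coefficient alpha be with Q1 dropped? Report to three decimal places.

coefficient alpha = 0.444

Remaining items: Q2, Q3, Q4 (k = 3).
sum of item variances = 2.56 + 1.51 + 1.59 = 5.66
σ²_total = 5.66 + 2 × 1.19 = 8.04
α (item deleted) = (3/2)·(1 − 5.66/8.04) = 0.444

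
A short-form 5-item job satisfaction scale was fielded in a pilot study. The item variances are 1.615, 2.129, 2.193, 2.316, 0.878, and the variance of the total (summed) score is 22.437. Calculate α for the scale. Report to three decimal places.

Σσ²ᵢ = 1.615 + 2.129 + 2.193 + 2.316 + 0.878 = 9.131
α = (k/(k−1))·(1 − Σσ²ᵢ/σ²_total) = (5/4)·(1 − 9.131/22.437) = 0.741

α = 0.741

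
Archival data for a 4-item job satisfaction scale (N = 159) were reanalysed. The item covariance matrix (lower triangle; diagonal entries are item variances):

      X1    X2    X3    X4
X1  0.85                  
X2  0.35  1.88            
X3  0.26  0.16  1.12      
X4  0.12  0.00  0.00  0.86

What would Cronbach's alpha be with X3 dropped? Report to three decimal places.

Cronbach's alpha = 0.311

Remaining items: X1, X2, X4 (k = 3).
sum of item variances = 0.85 + 1.88 + 0.86 = 3.59
σ²_T = 3.59 + 2 × 0.47 = 4.53
α (item deleted) = (3/2)·(1 − 3.59/4.53) = 0.311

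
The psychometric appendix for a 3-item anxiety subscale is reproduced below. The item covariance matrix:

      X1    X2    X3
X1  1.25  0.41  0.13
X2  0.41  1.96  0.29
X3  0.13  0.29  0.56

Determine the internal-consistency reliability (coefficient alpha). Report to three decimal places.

coefficient alpha = 0.459

Σσ²ᵢ = 1.25 + 1.96 + 0.56 = 3.77
Sum of off-diagonal covariances = 0.83
σ²_T = 3.77 + 2 × 0.83 = 5.43
α = (k/(k−1))·(1 − Σσ²ᵢ/σ²_T) = (3/2)·(1 − 3.77/5.43) = 0.459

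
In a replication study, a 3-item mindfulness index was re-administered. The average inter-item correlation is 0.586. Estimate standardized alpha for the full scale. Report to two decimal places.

Standardized α = k·r̄ / (1 + (k−1)·r̄) = 3 × 0.586 / (1 + 2 × 0.586)
  = 1.7580 / 2.1720 = 0.81

standardized alpha = 0.81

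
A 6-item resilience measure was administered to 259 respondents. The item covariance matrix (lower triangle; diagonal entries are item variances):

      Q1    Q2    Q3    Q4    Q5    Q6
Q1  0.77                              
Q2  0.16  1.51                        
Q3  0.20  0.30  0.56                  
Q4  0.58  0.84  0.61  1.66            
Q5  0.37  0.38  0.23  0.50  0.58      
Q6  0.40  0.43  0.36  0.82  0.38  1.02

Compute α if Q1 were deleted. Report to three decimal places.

α = 0.807

Remaining items: Q2, Q3, Q4, Q5, Q6 (k = 5).
sum of item variances = 1.51 + 0.56 + 1.66 + 0.58 + 1.02 = 5.33
total variance = 5.33 + 2 × 4.85 = 15.03
α (item deleted) = (5/4)·(1 − 5.33/15.03) = 0.807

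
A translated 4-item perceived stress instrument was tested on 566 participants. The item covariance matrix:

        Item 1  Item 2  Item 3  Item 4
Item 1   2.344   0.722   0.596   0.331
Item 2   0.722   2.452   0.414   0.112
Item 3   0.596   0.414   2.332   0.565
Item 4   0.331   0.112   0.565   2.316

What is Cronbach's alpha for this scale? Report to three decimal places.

α = 0.490

ΣVar(i) = 2.344 + 2.452 + 2.332 + 2.316 = 9.444
Sum of off-diagonal covariances = 2.740
Var(T) = 9.444 + 2 × 2.740 = 14.924
α = (k/(k−1))·(1 − ΣVar(i)/Var(T)) = (4/3)·(1 − 9.444/14.924) = 0.490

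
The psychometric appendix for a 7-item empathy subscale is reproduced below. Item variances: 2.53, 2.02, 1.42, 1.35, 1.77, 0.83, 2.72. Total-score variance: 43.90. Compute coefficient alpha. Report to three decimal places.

sum of item variances = 2.53 + 2.02 + 1.42 + 1.35 + 1.77 + 0.83 + 2.72 = 12.64
α = (k/(k−1))·(1 − sum of item variances/Var(T)) = (7/6)·(1 − 12.64/43.90) = 0.831

α = 0.831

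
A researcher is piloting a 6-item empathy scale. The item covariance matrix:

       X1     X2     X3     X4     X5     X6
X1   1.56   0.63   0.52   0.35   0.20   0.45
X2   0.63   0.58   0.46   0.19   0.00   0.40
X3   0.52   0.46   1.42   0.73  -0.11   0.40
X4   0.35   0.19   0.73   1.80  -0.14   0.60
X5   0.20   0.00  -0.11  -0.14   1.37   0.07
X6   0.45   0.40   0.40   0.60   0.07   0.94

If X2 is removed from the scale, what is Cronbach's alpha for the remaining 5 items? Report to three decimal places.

Remaining items: X1, X3, X4, X5, X6 (k = 5).
sum of item variances = 1.56 + 1.42 + 1.80 + 1.37 + 0.94 = 7.09
total variance = 7.09 + 2 × 3.07 = 13.23
α (item deleted) = (5/4)·(1 − 7.09/13.23) = 0.580

Cronbach's alpha = 0.580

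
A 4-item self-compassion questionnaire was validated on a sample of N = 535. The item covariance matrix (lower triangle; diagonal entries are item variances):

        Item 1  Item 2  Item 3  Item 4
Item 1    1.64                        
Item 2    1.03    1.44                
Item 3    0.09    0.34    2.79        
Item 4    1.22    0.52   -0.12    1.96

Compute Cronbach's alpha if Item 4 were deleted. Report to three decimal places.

Cronbach's alpha = 0.498

Remaining items: Item 1, Item 2, Item 3 (k = 3).
ΣVar(i) = 1.64 + 1.44 + 2.79 = 5.87
total variance = 5.87 + 2 × 1.46 = 8.79
α (item deleted) = (3/2)·(1 − 5.87/8.79) = 0.498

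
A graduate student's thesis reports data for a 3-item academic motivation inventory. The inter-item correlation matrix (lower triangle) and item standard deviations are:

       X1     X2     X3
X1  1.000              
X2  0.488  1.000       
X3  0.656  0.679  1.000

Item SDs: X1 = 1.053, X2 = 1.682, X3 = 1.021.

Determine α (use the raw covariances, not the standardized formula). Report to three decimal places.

Σσ²ᵢ = 1.053² + 1.682² + 1.021² = 4.9804
Covariances σ_ij = r_ij · s_i · s_j:
  σ(X1,X2) = 0.488 × 1.053 × 1.682 = 0.8643
  σ(X1,X3) = 0.656 × 1.053 × 1.021 = 0.7053
  σ(X2,X3) = 0.679 × 1.682 × 1.021 = 1.1661
σ²_T = Σσ²ᵢ + 2·Σσ_ij = 4.9804 + 2 × 2.7357 = 10.4518
α = (3/2)·(1 − 4.9804/10.4518) = 0.785

α = 0.785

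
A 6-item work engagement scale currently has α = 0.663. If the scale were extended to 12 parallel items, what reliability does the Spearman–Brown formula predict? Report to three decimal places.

predicted reliability = 0.797

Length factor m = 12/6 = 2.0000
α' = m·α / (1 + (m−1)·α)
   = 12/6 × 0.663 / (1 + (12/6 − 1) × 0.663)
   = 1.3260 / 1.6630 = 0.797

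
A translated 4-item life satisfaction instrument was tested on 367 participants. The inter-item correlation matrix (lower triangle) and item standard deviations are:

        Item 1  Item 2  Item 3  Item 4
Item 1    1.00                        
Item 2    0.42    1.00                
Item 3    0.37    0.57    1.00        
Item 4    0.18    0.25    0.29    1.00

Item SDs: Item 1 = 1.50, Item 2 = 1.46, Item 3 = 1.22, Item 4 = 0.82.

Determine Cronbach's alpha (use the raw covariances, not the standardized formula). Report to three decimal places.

α = 0.682

Σσ²ᵢ = 1.50² + 1.46² + 1.22² + 0.82² = 6.5424
Covariances σ_ij = r_ij · s_i · s_j:
  σ(Item 1,Item 2) = 0.42 × 1.50 × 1.46 = 0.9198
  σ(Item 1,Item 3) = 0.37 × 1.50 × 1.22 = 0.6771
  σ(Item 1,Item 4) = 0.18 × 1.50 × 0.82 = 0.2214
  σ(Item 2,Item 3) = 0.57 × 1.46 × 1.22 = 1.0153
  σ(Item 2,Item 4) = 0.25 × 1.46 × 0.82 = 0.2993
  σ(Item 3,Item 4) = 0.29 × 1.22 × 0.82 = 0.2901
σ²_T = Σσ²ᵢ + 2·Σσ_ij = 6.5424 + 2 × 3.4230 = 13.3884
α = (4/3)·(1 − 6.5424/13.3884) = 0.682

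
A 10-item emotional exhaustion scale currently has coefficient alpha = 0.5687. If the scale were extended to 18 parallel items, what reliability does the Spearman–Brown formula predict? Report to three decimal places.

Length factor m = 18/10 = 1.8000
α' = m·α / (1 + (m−1)·α)
   = 18/10 × 0.5687 / (1 + (18/10 − 1) × 0.5687)
   = 1.0237 / 1.4550 = 0.704

predicted reliability = 0.704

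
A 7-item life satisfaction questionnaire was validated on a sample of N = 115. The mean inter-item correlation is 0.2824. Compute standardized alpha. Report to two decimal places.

standardized alpha = 0.73

Standardized α = k·r̄ / (1 + (k−1)·r̄) = 7 × 0.2824 / (1 + 6 × 0.2824)
  = 1.9768 / 2.6944 = 0.73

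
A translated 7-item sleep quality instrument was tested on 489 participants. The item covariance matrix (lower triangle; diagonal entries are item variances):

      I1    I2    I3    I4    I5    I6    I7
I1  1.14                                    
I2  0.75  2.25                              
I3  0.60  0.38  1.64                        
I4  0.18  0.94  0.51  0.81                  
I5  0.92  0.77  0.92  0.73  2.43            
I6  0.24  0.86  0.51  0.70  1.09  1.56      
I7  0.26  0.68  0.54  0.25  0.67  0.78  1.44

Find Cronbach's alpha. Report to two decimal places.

Cronbach's alpha = 0.82

sum of item variances = 1.14 + 2.25 + 1.64 + 0.81 + 2.43 + 1.56 + 1.44 = 11.27
Sum of off-diagonal covariances = 13.28
σ²_T = 11.27 + 2 × 13.28 = 37.83
α = (k/(k−1))·(1 − sum of item variances/σ²_T) = (7/6)·(1 − 11.27/37.83) = 0.82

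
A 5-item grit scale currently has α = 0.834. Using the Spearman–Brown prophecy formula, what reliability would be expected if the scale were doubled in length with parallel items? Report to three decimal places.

Length factor m = 2
α' = m·α / (1 + (m−1)·α)
   = 2 × 0.834 / (1 + (2 − 1) × 0.834)
   = 1.6680 / 1.8340 = 0.909

predicted reliability = 0.909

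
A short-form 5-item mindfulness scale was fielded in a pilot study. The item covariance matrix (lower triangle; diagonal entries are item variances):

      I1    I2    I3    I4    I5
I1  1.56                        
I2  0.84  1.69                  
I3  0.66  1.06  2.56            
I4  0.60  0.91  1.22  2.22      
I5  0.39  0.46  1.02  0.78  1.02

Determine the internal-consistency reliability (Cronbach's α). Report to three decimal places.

Cronbach's α = 0.796

Σσ²ᵢ = 1.56 + 1.69 + 2.56 + 2.22 + 1.02 = 9.05
Sum of the distinct covariances = 7.94
σ²_total = 9.05 + 2 × 7.94 = 24.93
α = (k/(k−1))·(1 − Σσ²ᵢ/σ²_total) = (5/4)·(1 − 9.05/24.93) = 0.796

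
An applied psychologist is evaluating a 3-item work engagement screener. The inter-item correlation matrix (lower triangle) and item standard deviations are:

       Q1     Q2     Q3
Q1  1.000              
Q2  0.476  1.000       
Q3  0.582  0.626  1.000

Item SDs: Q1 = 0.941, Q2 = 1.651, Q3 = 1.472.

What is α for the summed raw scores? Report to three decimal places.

α = 0.772

Σσ²ᵢ = 0.941² + 1.651² + 1.472² = 5.7781
Covariances σ_ij = r_ij · s_i · s_j:
  σ(Q1,Q2) = 0.476 × 0.941 × 1.651 = 0.7395
  σ(Q1,Q3) = 0.582 × 0.941 × 1.472 = 0.8062
  σ(Q2,Q3) = 0.626 × 1.651 × 1.472 = 1.5214
σ²_T = Σσ²ᵢ + 2·Σσ_ij = 5.7781 + 2 × 3.0671 = 11.9123
α = (3/2)·(1 − 5.7781/11.9123) = 0.772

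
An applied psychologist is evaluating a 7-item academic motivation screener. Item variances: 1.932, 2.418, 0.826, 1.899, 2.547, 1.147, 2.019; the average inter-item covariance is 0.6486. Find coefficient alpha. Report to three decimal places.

ΣVar(i) = 1.932 + 2.418 + 0.826 + 1.899 + 2.547 + 1.147 + 2.019 = 12.788
Sum of the 21 distinct covariances = 21 × 0.6486 = 13.6206
Var(T) = ΣVar(i) + 2·Σcov = 12.788 + 2 × 13.6206 = 40.0292
α = (7/6)·(1 − 12.788/40.0292) = 0.794

coefficient alpha = 0.794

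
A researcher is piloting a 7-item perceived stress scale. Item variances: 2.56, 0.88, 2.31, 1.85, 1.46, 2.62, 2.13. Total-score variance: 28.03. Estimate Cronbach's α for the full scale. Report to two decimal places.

Cronbach's α = 0.59

sum of item variances = 2.56 + 0.88 + 2.31 + 1.85 + 1.46 + 2.62 + 2.13 = 13.81
α = (k/(k−1))·(1 − sum of item variances/σ²_total) = (7/6)·(1 − 13.81/28.03) = 0.59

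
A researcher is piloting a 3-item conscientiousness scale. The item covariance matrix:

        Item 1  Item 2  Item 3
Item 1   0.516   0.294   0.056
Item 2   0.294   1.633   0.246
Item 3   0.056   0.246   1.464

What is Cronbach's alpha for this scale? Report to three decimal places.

Σσᵢ² = 0.516 + 1.633 + 1.464 = 3.613
Σ_{i<j} σ_ij = 0.596
Var(T) = 3.613 + 2 × 0.596 = 4.805
α = (k/(k−1))·(1 − Σσᵢ²/Var(T)) = (3/2)·(1 − 3.613/4.805) = 0.372

α = 0.372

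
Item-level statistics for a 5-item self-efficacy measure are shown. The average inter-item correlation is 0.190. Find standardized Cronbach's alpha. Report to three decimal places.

Standardized α = k·r̄ / (1 + (k−1)·r̄) = 5 × 0.190 / (1 + 4 × 0.190)
  = 0.9500 / 1.7600 = 0.540

standardized Cronbach's alpha = 0.540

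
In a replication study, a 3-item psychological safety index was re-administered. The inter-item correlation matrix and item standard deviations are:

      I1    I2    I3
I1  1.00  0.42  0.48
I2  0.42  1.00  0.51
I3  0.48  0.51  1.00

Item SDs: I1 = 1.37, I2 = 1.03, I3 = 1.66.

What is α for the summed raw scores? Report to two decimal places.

α = 0.71

Σσ²ᵢ = 1.37² + 1.03² + 1.66² = 5.6934
Covariances σ_ij = r_ij · s_i · s_j:
  σ(I1,I2) = 0.42 × 1.37 × 1.03 = 0.5927
  σ(I1,I3) = 0.48 × 1.37 × 1.66 = 1.0916
  σ(I2,I3) = 0.51 × 1.03 × 1.66 = 0.8720
σ²_T = Σσ²ᵢ + 2·Σσ_ij = 5.6934 + 2 × 2.5563 = 10.8060
α = (3/2)·(1 − 5.6934/10.8060) = 0.71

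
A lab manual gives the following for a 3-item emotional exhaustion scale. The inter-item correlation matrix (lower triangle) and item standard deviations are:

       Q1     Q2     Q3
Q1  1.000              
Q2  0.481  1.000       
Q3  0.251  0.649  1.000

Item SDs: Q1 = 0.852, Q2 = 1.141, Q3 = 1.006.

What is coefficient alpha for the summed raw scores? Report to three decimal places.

Σσ²ᵢ = 0.852² + 1.141² + 1.006² = 3.0398
Covariances σ_ij = r_ij · s_i · s_j:
  σ(Q1,Q2) = 0.481 × 0.852 × 1.141 = 0.4676
  σ(Q1,Q3) = 0.251 × 0.852 × 1.006 = 0.2151
  σ(Q2,Q3) = 0.649 × 1.141 × 1.006 = 0.7450
σ²_T = Σσ²ᵢ + 2·Σσ_ij = 3.0398 + 2 × 1.4277 = 5.8952
α = (3/2)·(1 − 3.0398/5.8952) = 0.727

α = 0.727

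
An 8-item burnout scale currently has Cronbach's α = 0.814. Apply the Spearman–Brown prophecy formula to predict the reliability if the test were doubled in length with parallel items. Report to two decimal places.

Length factor m = 2
α' = m·α / (1 + (m−1)·α)
   = 2 × 0.814 / (1 + (2 − 1) × 0.814)
   = 1.6280 / 1.8140 = 0.90

predicted reliability = 0.90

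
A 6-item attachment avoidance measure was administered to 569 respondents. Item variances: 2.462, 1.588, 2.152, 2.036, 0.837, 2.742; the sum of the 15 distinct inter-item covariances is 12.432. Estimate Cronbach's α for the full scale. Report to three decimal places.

α = 0.813

sum of item variances = 2.462 + 1.588 + 2.152 + 2.036 + 0.837 + 2.742 = 11.817
Sum of distinct covariances = 12.432
total variance = sum of item variances + 2·Σcov = 11.817 + 2 × 12.432 = 36.681
α = (6/5)·(1 − 11.817/36.681) = 0.813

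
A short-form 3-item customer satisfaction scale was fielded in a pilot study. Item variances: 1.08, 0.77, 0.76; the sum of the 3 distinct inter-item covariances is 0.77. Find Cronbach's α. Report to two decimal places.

Σσᵢ² = 1.08 + 0.77 + 0.76 = 2.61
Sum of distinct covariances = 0.77
σ²_T = Σσᵢ² + 2·Σcov = 2.61 + 2 × 0.77 = 4.15
α = (3/2)·(1 − 2.61/4.15) = 0.56

α = 0.56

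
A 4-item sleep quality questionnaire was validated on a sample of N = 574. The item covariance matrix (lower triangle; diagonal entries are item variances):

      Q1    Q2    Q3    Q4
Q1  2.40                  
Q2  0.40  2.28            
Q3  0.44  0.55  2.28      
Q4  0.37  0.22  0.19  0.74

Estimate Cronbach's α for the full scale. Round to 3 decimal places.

Cronbach's α = 0.481

Σσ²ᵢ = 2.40 + 2.28 + 2.28 + 0.74 = 7.70
Sum of the distinct covariances = 2.17
σ²_total = 7.70 + 2 × 2.17 = 12.04
α = (k/(k−1))·(1 − Σσ²ᵢ/σ²_total) = (4/3)·(1 − 7.70/12.04) = 0.481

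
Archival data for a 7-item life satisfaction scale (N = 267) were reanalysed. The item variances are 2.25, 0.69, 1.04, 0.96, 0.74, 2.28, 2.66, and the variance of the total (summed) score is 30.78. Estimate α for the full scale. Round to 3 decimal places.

sum of item variances = 2.25 + 0.69 + 1.04 + 0.96 + 0.74 + 2.28 + 2.66 = 10.62
α = (k/(k−1))·(1 − sum of item variances/σ²_T) = (7/6)·(1 − 10.62/30.78) = 0.764

α = 0.764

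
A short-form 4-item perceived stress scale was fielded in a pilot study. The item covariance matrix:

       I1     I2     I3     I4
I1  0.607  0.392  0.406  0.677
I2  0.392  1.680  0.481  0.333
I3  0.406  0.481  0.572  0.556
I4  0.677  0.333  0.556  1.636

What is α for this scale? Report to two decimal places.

Σσᵢ² = 0.607 + 1.680 + 0.572 + 1.636 = 4.495
Sum of off-diagonal covariances = 2.845
σ²_T = 4.495 + 2 × 2.845 = 10.185
α = (k/(k−1))·(1 − Σσᵢ²/σ²_T) = (4/3)·(1 − 4.495/10.185) = 0.74

α = 0.74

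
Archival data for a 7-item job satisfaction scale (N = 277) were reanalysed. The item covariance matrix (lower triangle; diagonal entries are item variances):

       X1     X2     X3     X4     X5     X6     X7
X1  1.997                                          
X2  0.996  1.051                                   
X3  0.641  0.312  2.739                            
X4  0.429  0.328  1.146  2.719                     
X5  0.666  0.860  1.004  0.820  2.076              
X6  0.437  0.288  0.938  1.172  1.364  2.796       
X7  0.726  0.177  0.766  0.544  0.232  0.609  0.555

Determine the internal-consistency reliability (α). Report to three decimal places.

Σσ²ᵢ = 1.997 + 1.051 + 2.739 + 2.719 + 2.076 + 2.796 + 0.555 = 13.933
Sum of off-diagonal covariances = 14.455
Var(T) = 13.933 + 2 × 14.455 = 42.843
α = (k/(k−1))·(1 − Σσ²ᵢ/Var(T)) = (7/6)·(1 − 13.933/42.843) = 0.787

α = 0.787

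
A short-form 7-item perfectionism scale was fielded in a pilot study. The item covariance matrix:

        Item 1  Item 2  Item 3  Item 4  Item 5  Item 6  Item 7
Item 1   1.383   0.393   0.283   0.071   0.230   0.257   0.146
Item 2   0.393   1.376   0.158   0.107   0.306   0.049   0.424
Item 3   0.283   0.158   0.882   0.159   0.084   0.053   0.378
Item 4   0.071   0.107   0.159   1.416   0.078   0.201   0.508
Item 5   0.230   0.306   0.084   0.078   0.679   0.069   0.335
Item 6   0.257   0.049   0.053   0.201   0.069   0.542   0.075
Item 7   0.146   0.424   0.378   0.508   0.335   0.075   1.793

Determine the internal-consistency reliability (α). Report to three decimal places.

Σσᵢ² = 1.383 + 1.376 + 0.882 + 1.416 + 0.679 + 0.542 + 1.793 = 8.071
Sum of the distinct covariances = 4.364
Var(T) = 8.071 + 2 × 4.364 = 16.799
α = (k/(k−1))·(1 − Σσᵢ²/Var(T)) = (7/6)·(1 − 8.071/16.799) = 0.606

α = 0.606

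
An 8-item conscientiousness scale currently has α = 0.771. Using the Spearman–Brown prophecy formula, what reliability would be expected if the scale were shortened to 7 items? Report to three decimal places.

Length factor m = 7/8 = 0.8750
α' = m·α / (1 − (1−m)·α)
   = 7/8 × 0.771 / (1 − (1 − 7/8) × 0.771)
   = 0.6746 / 0.9036 = 0.747

predicted reliability = 0.747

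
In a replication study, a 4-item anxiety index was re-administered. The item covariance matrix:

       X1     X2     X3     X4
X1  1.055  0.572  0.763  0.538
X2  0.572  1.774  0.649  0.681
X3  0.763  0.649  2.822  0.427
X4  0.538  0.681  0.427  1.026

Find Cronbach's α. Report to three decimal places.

α = 0.695

ΣVar(i) = 1.055 + 1.774 + 2.822 + 1.026 = 6.677
Sum of the distinct covariances = 3.630
total variance = 6.677 + 2 × 3.630 = 13.937
α = (k/(k−1))·(1 − ΣVar(i)/total variance) = (4/3)·(1 − 6.677/13.937) = 0.695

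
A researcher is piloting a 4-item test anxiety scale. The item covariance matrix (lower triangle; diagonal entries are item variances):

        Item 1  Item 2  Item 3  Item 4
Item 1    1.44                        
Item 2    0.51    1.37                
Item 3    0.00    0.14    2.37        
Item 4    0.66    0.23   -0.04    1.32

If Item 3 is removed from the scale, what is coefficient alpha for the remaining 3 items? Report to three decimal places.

Remaining items: Item 1, Item 2, Item 4 (k = 3).
ΣVar(i) = 1.44 + 1.37 + 1.32 = 4.13
σ²_total = 4.13 + 2 × 1.40 = 6.93
α (item deleted) = (3/2)·(1 − 4.13/6.93) = 0.606

α = 0.606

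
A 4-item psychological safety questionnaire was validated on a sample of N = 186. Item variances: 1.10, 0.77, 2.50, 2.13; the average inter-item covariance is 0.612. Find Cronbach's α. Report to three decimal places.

Σσᵢ² = 1.10 + 0.77 + 2.50 + 2.13 = 6.50
Sum of the 6 distinct covariances = 6 × 0.612 = 3.672
Var(T) = Σσᵢ² + 2·Σcov = 6.50 + 2 × 3.672 = 13.844
α = (4/3)·(1 − 6.50/13.844) = 0.707

Cronbach's α = 0.707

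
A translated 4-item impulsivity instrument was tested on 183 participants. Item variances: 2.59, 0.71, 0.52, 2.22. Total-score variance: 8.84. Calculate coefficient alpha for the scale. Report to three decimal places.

Σσᵢ² = 2.59 + 0.71 + 0.52 + 2.22 = 6.04
α = (k/(k−1))·(1 − Σσᵢ²/total variance) = (4/3)·(1 − 6.04/8.84) = 0.422

coefficient alpha = 0.422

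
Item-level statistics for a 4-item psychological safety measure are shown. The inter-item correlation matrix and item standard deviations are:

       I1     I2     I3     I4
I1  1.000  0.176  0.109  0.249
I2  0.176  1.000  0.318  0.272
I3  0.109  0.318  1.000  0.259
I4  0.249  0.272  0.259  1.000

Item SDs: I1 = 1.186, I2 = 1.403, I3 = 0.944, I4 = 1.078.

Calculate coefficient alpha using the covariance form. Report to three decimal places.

coefficient alpha = 0.537

Σσ²ᵢ = 1.186² + 1.403² + 0.944² + 1.078² = 5.4282
Covariances σ_ij = r_ij · s_i · s_j:
  σ(I1,I2) = 0.176 × 1.186 × 1.403 = 0.2929
  σ(I1,I3) = 0.109 × 1.186 × 0.944 = 0.1220
  σ(I1,I4) = 0.249 × 1.186 × 1.078 = 0.3183
  σ(I2,I3) = 0.318 × 1.403 × 0.944 = 0.4212
  σ(I2,I4) = 0.272 × 1.403 × 1.078 = 0.4114
  σ(I3,I4) = 0.259 × 0.944 × 1.078 = 0.2636
σ²_T = Σσ²ᵢ + 2·Σσ_ij = 5.4282 + 2 × 1.8294 = 9.0870
α = (4/3)·(1 − 5.4282/9.0870) = 0.537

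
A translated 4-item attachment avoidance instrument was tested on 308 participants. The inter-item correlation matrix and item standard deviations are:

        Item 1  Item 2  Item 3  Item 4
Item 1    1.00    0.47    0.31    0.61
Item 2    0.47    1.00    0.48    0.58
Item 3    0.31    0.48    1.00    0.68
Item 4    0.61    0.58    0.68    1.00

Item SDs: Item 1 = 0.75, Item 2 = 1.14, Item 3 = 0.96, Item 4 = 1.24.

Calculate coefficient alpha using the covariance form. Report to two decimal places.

Σσ²ᵢ = 0.75² + 1.14² + 0.96² + 1.24² = 4.3213
Covariances σ_ij = r_ij · s_i · s_j:
  σ(Item 1,Item 2) = 0.47 × 0.75 × 1.14 = 0.4018
  σ(Item 1,Item 3) = 0.31 × 0.75 × 0.96 = 0.2232
  σ(Item 1,Item 4) = 0.61 × 0.75 × 1.24 = 0.5673
  σ(Item 2,Item 3) = 0.48 × 1.14 × 0.96 = 0.5253
  σ(Item 2,Item 4) = 0.58 × 1.14 × 1.24 = 0.8199
  σ(Item 3,Item 4) = 0.68 × 0.96 × 1.24 = 0.8095
σ²_T = Σσ²ᵢ + 2·Σσ_ij = 4.3213 + 2 × 3.3470 = 11.0153
α = (4/3)·(1 − 4.3213/11.0153) = 0.81

α = 0.81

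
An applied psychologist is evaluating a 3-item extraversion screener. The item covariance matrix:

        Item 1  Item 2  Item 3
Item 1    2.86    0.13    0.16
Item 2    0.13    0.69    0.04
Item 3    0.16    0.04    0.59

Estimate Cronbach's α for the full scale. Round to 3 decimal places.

α = 0.206

ΣVar(i) = 2.86 + 0.69 + 0.59 = 4.14
Sum of the distinct covariances = 0.33
Var(T) = 4.14 + 2 × 0.33 = 4.80
α = (k/(k−1))·(1 − ΣVar(i)/Var(T)) = (3/2)·(1 − 4.14/4.80) = 0.206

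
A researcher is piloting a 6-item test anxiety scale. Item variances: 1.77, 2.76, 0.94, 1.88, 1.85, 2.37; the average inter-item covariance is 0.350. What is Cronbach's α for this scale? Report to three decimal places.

Cronbach's α = 0.571

ΣVar(i) = 1.77 + 2.76 + 0.94 + 1.88 + 1.85 + 2.37 = 11.57
Sum of the 15 distinct covariances = 15 × 0.350 = 5.250
Var(T) = ΣVar(i) + 2·Σcov = 11.57 + 2 × 5.250 = 22.070
α = (6/5)·(1 − 11.57/22.070) = 0.571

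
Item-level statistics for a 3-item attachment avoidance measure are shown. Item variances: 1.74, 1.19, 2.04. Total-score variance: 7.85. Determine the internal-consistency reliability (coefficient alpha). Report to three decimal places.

coefficient alpha = 0.550

ΣVar(i) = 1.74 + 1.19 + 2.04 = 4.97
α = (k/(k−1))·(1 − ΣVar(i)/Var(T)) = (3/2)·(1 − 4.97/7.85) = 0.550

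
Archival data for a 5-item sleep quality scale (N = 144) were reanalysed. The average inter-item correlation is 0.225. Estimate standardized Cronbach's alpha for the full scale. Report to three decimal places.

Standardized α = k·r̄ / (1 + (k−1)·r̄) = 5 × 0.225 / (1 + 4 × 0.225)
  = 1.1250 / 1.9000 = 0.592

α = 0.592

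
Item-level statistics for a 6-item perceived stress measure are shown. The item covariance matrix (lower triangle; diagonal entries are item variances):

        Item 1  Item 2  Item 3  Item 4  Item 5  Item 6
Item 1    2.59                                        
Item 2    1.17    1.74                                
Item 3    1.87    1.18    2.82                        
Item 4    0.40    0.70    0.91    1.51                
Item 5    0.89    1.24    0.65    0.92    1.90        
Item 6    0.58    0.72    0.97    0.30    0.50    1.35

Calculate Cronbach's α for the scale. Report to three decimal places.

α = 0.823

Σσ²ᵢ = 2.59 + 1.74 + 2.82 + 1.51 + 1.90 + 1.35 = 11.91
Sum of off-diagonal covariances = 13.00
σ²_T = 11.91 + 2 × 13.00 = 37.91
α = (k/(k−1))·(1 − Σσ²ᵢ/σ²_T) = (6/5)·(1 − 11.91/37.91) = 0.823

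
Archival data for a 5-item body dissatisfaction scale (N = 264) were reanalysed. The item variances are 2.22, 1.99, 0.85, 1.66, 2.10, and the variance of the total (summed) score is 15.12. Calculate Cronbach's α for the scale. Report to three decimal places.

ΣVar(i) = 2.22 + 1.99 + 0.85 + 1.66 + 2.10 = 8.82
α = (k/(k−1))·(1 − ΣVar(i)/total variance) = (5/4)·(1 − 8.82/15.12) = 0.521

Cronbach's α = 0.521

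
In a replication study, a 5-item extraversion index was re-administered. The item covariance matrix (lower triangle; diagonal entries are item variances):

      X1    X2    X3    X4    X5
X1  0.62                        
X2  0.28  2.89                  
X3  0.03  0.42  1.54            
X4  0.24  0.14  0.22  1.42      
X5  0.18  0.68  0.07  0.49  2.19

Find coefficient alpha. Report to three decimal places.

α = 0.486

sum of item variances = 0.62 + 2.89 + 1.54 + 1.42 + 2.19 = 8.66
Sum of the distinct covariances = 2.75
total variance = 8.66 + 2 × 2.75 = 14.16
α = (k/(k−1))·(1 − sum of item variances/total variance) = (5/4)·(1 − 8.66/14.16) = 0.486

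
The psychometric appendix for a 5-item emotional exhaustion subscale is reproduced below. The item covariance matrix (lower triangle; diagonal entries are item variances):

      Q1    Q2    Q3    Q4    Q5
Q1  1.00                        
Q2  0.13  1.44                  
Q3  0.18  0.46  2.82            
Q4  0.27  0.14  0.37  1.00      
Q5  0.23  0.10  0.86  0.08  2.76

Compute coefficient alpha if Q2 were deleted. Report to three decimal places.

coefficient alpha = 0.459

Remaining items: Q1, Q3, Q4, Q5 (k = 4).
ΣVar(i) = 1.00 + 2.82 + 1.00 + 2.76 = 7.58
σ²_T = 7.58 + 2 × 1.99 = 11.56
α (item deleted) = (4/3)·(1 − 7.58/11.56) = 0.459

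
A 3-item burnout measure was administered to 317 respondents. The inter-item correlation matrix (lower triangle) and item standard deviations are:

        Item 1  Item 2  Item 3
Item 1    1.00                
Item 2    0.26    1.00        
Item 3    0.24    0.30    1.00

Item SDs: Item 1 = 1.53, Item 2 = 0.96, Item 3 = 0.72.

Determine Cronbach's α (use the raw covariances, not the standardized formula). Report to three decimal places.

Σσ²ᵢ = 1.53² + 0.96² + 0.72² = 3.7809
Covariances σ_ij = r_ij · s_i · s_j:
  σ(Item 1,Item 2) = 0.26 × 1.53 × 0.96 = 0.3819
  σ(Item 1,Item 3) = 0.24 × 1.53 × 0.72 = 0.2644
  σ(Item 2,Item 3) = 0.30 × 0.96 × 0.72 = 0.2074
σ²_T = Σσ²ᵢ + 2·Σσ_ij = 3.7809 + 2 × 0.8537 = 5.4883
α = (3/2)·(1 − 3.7809/5.4883) = 0.467

Cronbach's α = 0.467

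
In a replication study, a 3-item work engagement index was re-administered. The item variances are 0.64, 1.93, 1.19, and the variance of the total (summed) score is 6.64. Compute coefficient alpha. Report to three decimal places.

sum of item variances = 0.64 + 1.93 + 1.19 = 3.76
α = (k/(k−1))·(1 − sum of item variances/σ²_total) = (3/2)·(1 − 3.76/6.64) = 0.651

α = 0.651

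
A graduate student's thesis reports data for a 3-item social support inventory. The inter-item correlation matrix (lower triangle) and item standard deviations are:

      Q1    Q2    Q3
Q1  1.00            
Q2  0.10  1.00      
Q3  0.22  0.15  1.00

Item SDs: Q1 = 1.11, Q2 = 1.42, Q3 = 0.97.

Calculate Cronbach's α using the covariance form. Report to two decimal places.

Σσ²ᵢ = 1.11² + 1.42² + 0.97² = 4.1894
Covariances σ_ij = r_ij · s_i · s_j:
  σ(Q1,Q2) = 0.10 × 1.11 × 1.42 = 0.1576
  σ(Q1,Q3) = 0.22 × 1.11 × 0.97 = 0.2369
  σ(Q2,Q3) = 0.15 × 1.42 × 0.97 = 0.2066
σ²_T = Σσ²ᵢ + 2·Σσ_ij = 4.1894 + 2 × 0.6011 = 5.3916
α = (3/2)·(1 − 4.1894/5.3916) = 0.33

Cronbach's α = 0.33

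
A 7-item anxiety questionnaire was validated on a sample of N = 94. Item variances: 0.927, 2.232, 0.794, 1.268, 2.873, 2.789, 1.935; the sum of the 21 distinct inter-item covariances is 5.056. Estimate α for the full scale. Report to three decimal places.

α = 0.514

Σσᵢ² = 0.927 + 2.232 + 0.794 + 1.268 + 2.873 + 2.789 + 1.935 = 12.818
Sum of distinct covariances = 5.056
Var(T) = Σσᵢ² + 2·Σcov = 12.818 + 2 × 5.056 = 22.930
α = (7/6)·(1 − 12.818/22.930) = 0.514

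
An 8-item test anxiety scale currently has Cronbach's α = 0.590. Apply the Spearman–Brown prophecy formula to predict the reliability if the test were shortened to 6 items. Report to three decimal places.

predicted reliability = 0.519

Length factor m = 6/8 = 0.7500
α' = m·α / (1 − (1−m)·α)
   = 6/8 × 0.590 / (1 − (1 − 6/8) × 0.590)
   = 0.4425 / 0.8525 = 0.519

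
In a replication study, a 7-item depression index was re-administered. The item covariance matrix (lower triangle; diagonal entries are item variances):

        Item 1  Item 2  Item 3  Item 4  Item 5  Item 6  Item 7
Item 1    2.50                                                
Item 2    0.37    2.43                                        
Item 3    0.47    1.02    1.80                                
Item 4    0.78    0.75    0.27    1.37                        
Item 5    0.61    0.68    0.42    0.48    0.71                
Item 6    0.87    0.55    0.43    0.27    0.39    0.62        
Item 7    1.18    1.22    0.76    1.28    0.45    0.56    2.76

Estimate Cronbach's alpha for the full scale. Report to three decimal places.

Σσᵢ² = 2.50 + 2.43 + 1.80 + 1.37 + 0.71 + 0.62 + 2.76 = 12.19
Sum of the distinct covariances = 13.81
σ²_total = 12.19 + 2 × 13.81 = 39.81
α = (k/(k−1))·(1 − Σσᵢ²/σ²_total) = (7/6)·(1 − 12.19/39.81) = 0.809

α = 0.809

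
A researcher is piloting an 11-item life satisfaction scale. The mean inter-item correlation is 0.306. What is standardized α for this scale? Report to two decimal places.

Standardized α = k·r̄ / (1 + (k−1)·r̄) = 11 × 0.306 / (1 + 10 × 0.306)
  = 3.3660 / 4.0600 = 0.83

standardized α = 0.83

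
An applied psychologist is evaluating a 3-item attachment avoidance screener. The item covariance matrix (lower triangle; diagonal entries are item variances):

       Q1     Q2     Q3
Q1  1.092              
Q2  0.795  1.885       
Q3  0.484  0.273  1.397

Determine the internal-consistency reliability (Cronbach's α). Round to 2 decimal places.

α = 0.62

Σσᵢ² = 1.092 + 1.885 + 1.397 = 4.374
Σ_{i<j} σ_ij = 1.552
total variance = 4.374 + 2 × 1.552 = 7.478
α = (k/(k−1))·(1 − Σσᵢ²/total variance) = (3/2)·(1 − 4.374/7.478) = 0.62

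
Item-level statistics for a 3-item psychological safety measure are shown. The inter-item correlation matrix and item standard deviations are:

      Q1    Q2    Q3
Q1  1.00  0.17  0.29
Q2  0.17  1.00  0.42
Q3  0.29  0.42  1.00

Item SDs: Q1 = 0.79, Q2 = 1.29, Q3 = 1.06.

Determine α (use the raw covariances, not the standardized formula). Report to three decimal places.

α = 0.551

Σσ²ᵢ = 0.79² + 1.29² + 1.06² = 3.4118
Covariances σ_ij = r_ij · s_i · s_j:
  σ(Q1,Q2) = 0.17 × 0.79 × 1.29 = 0.1732
  σ(Q1,Q3) = 0.29 × 0.79 × 1.06 = 0.2428
  σ(Q2,Q3) = 0.42 × 1.29 × 1.06 = 0.5743
σ²_T = Σσ²ᵢ + 2·Σσ_ij = 3.4118 + 2 × 0.9903 = 5.3924
α = (3/2)·(1 − 3.4118/5.3924) = 0.551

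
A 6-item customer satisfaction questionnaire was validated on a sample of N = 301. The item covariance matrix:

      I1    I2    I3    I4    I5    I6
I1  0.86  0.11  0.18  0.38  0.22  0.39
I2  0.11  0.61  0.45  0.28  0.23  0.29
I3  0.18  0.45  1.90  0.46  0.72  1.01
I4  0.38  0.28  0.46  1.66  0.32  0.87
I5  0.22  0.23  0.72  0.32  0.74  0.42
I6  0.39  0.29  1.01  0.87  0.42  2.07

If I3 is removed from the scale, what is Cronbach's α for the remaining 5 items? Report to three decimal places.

Remaining items: I1, I2, I4, I5, I6 (k = 5).
Σσ²ᵢ = 0.86 + 0.61 + 1.66 + 0.74 + 2.07 = 5.94
Var(T) = 5.94 + 2 × 3.51 = 12.96
α (item deleted) = (5/4)·(1 − 5.94/12.96) = 0.677

Cronbach's α = 0.677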